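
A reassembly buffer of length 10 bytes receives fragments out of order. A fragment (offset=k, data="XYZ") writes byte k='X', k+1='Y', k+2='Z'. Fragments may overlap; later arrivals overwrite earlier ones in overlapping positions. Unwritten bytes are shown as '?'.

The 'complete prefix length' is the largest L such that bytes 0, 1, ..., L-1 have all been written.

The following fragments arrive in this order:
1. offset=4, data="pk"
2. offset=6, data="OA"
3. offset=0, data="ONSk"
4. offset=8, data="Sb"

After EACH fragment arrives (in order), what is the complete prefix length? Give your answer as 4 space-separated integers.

Fragment 1: offset=4 data="pk" -> buffer=????pk???? -> prefix_len=0
Fragment 2: offset=6 data="OA" -> buffer=????pkOA?? -> prefix_len=0
Fragment 3: offset=0 data="ONSk" -> buffer=ONSkpkOA?? -> prefix_len=8
Fragment 4: offset=8 data="Sb" -> buffer=ONSkpkOASb -> prefix_len=10

Answer: 0 0 8 10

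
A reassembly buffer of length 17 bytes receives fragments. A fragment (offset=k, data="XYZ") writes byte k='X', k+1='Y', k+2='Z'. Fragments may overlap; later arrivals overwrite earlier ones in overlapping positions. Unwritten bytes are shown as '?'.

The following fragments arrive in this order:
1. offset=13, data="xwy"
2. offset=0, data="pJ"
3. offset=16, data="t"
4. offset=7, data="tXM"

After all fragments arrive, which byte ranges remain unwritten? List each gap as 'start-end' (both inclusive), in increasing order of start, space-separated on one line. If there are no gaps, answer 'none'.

Answer: 2-6 10-12

Derivation:
Fragment 1: offset=13 len=3
Fragment 2: offset=0 len=2
Fragment 3: offset=16 len=1
Fragment 4: offset=7 len=3
Gaps: 2-6 10-12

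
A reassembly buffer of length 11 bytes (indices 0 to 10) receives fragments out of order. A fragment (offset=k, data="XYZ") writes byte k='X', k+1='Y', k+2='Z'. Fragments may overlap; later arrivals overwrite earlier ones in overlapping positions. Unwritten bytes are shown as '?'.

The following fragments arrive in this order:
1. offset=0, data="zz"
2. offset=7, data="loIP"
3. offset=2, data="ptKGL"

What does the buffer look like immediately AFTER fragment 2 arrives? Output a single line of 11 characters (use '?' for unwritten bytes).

Fragment 1: offset=0 data="zz" -> buffer=zz?????????
Fragment 2: offset=7 data="loIP" -> buffer=zz?????loIP

Answer: zz?????loIP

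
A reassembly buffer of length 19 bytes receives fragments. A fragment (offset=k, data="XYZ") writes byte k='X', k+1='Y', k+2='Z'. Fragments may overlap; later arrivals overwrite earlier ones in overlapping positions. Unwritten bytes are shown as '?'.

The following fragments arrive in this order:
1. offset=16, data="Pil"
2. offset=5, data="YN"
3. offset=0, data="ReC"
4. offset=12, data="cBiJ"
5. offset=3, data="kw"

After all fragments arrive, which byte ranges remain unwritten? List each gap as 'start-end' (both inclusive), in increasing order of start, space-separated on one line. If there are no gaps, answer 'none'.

Answer: 7-11

Derivation:
Fragment 1: offset=16 len=3
Fragment 2: offset=5 len=2
Fragment 3: offset=0 len=3
Fragment 4: offset=12 len=4
Fragment 5: offset=3 len=2
Gaps: 7-11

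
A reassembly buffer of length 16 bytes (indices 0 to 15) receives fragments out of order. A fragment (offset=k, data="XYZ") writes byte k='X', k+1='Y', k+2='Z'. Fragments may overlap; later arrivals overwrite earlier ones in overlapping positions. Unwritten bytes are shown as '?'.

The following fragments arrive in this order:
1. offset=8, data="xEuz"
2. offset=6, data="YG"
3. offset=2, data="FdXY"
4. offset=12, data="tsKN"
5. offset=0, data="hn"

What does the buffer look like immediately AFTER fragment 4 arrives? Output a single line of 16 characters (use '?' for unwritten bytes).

Answer: ??FdXYYGxEuztsKN

Derivation:
Fragment 1: offset=8 data="xEuz" -> buffer=????????xEuz????
Fragment 2: offset=6 data="YG" -> buffer=??????YGxEuz????
Fragment 3: offset=2 data="FdXY" -> buffer=??FdXYYGxEuz????
Fragment 4: offset=12 data="tsKN" -> buffer=??FdXYYGxEuztsKN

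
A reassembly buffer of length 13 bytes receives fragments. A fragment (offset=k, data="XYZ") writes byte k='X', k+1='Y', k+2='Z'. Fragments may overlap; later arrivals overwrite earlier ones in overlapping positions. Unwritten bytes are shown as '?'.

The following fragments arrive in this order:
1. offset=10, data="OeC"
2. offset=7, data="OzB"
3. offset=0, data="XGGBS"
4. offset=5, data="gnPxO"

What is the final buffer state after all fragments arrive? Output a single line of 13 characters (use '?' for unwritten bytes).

Answer: XGGBSgnPxOOeC

Derivation:
Fragment 1: offset=10 data="OeC" -> buffer=??????????OeC
Fragment 2: offset=7 data="OzB" -> buffer=???????OzBOeC
Fragment 3: offset=0 data="XGGBS" -> buffer=XGGBS??OzBOeC
Fragment 4: offset=5 data="gnPxO" -> buffer=XGGBSgnPxOOeC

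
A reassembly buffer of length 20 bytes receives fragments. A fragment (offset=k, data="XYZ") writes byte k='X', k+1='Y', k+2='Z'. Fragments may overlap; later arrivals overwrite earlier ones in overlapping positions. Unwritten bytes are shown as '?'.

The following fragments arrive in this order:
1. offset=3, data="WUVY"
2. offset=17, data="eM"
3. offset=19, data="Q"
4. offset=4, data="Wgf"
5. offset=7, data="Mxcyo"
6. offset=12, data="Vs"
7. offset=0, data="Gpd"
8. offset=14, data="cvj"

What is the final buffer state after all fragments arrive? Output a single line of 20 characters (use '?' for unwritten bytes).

Fragment 1: offset=3 data="WUVY" -> buffer=???WUVY?????????????
Fragment 2: offset=17 data="eM" -> buffer=???WUVY??????????eM?
Fragment 3: offset=19 data="Q" -> buffer=???WUVY??????????eMQ
Fragment 4: offset=4 data="Wgf" -> buffer=???WWgf??????????eMQ
Fragment 5: offset=7 data="Mxcyo" -> buffer=???WWgfMxcyo?????eMQ
Fragment 6: offset=12 data="Vs" -> buffer=???WWgfMxcyoVs???eMQ
Fragment 7: offset=0 data="Gpd" -> buffer=GpdWWgfMxcyoVs???eMQ
Fragment 8: offset=14 data="cvj" -> buffer=GpdWWgfMxcyoVscvjeMQ

Answer: GpdWWgfMxcyoVscvjeMQ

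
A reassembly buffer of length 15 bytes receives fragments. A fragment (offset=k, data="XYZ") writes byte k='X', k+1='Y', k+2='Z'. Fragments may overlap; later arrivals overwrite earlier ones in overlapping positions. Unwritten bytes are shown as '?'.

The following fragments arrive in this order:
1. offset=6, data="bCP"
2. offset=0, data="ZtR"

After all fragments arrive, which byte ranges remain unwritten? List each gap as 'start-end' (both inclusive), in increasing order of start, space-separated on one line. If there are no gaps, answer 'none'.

Answer: 3-5 9-14

Derivation:
Fragment 1: offset=6 len=3
Fragment 2: offset=0 len=3
Gaps: 3-5 9-14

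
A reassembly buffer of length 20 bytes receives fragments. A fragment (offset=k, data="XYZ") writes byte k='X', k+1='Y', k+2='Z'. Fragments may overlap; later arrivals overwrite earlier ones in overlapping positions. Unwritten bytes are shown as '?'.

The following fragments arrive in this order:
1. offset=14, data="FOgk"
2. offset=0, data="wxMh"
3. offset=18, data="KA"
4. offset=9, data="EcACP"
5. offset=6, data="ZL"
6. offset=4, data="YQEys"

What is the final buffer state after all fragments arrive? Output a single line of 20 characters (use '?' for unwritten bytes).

Answer: wxMhYQEysEcACPFOgkKA

Derivation:
Fragment 1: offset=14 data="FOgk" -> buffer=??????????????FOgk??
Fragment 2: offset=0 data="wxMh" -> buffer=wxMh??????????FOgk??
Fragment 3: offset=18 data="KA" -> buffer=wxMh??????????FOgkKA
Fragment 4: offset=9 data="EcACP" -> buffer=wxMh?????EcACPFOgkKA
Fragment 5: offset=6 data="ZL" -> buffer=wxMh??ZL?EcACPFOgkKA
Fragment 6: offset=4 data="YQEys" -> buffer=wxMhYQEysEcACPFOgkKA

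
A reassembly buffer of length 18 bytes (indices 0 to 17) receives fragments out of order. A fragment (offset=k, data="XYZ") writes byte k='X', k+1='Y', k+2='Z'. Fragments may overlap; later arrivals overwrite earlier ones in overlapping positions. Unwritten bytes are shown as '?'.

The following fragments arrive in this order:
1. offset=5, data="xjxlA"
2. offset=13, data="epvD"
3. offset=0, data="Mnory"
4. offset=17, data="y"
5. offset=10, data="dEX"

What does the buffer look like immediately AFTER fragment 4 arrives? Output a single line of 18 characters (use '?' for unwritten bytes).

Answer: MnoryxjxlA???epvDy

Derivation:
Fragment 1: offset=5 data="xjxlA" -> buffer=?????xjxlA????????
Fragment 2: offset=13 data="epvD" -> buffer=?????xjxlA???epvD?
Fragment 3: offset=0 data="Mnory" -> buffer=MnoryxjxlA???epvD?
Fragment 4: offset=17 data="y" -> buffer=MnoryxjxlA???epvDy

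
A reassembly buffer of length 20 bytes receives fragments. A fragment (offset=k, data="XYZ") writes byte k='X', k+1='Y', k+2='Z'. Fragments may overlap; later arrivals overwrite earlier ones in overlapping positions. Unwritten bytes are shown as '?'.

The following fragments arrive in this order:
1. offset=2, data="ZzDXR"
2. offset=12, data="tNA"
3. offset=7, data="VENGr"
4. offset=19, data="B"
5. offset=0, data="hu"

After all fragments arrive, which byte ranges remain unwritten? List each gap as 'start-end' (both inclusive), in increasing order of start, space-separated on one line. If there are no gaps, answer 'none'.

Fragment 1: offset=2 len=5
Fragment 2: offset=12 len=3
Fragment 3: offset=7 len=5
Fragment 4: offset=19 len=1
Fragment 5: offset=0 len=2
Gaps: 15-18

Answer: 15-18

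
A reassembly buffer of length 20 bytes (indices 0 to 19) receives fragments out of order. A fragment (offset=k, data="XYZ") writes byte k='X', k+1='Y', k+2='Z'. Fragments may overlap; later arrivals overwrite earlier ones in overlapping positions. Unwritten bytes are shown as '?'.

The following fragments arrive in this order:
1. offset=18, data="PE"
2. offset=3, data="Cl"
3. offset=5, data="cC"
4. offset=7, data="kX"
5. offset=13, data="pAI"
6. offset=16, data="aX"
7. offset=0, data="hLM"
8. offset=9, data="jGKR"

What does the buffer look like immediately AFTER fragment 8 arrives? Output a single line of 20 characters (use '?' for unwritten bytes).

Answer: hLMClcCkXjGKRpAIaXPE

Derivation:
Fragment 1: offset=18 data="PE" -> buffer=??????????????????PE
Fragment 2: offset=3 data="Cl" -> buffer=???Cl?????????????PE
Fragment 3: offset=5 data="cC" -> buffer=???ClcC???????????PE
Fragment 4: offset=7 data="kX" -> buffer=???ClcCkX?????????PE
Fragment 5: offset=13 data="pAI" -> buffer=???ClcCkX????pAI??PE
Fragment 6: offset=16 data="aX" -> buffer=???ClcCkX????pAIaXPE
Fragment 7: offset=0 data="hLM" -> buffer=hLMClcCkX????pAIaXPE
Fragment 8: offset=9 data="jGKR" -> buffer=hLMClcCkXjGKRpAIaXPE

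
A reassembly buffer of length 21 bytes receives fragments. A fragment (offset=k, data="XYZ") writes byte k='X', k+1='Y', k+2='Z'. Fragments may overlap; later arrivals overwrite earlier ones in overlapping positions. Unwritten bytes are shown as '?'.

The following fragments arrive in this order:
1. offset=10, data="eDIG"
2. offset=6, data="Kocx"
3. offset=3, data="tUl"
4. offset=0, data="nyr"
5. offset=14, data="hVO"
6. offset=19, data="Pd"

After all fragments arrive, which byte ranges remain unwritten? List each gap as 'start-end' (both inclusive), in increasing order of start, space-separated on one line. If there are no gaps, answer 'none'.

Fragment 1: offset=10 len=4
Fragment 2: offset=6 len=4
Fragment 3: offset=3 len=3
Fragment 4: offset=0 len=3
Fragment 5: offset=14 len=3
Fragment 6: offset=19 len=2
Gaps: 17-18

Answer: 17-18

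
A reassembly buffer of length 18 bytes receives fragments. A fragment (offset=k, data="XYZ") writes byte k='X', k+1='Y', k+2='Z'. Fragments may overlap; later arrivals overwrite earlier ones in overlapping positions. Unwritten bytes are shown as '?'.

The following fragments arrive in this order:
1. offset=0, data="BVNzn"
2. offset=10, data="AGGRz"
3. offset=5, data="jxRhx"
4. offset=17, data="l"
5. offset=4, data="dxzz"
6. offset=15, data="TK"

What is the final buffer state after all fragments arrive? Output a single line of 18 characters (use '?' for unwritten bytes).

Fragment 1: offset=0 data="BVNzn" -> buffer=BVNzn?????????????
Fragment 2: offset=10 data="AGGRz" -> buffer=BVNzn?????AGGRz???
Fragment 3: offset=5 data="jxRhx" -> buffer=BVNznjxRhxAGGRz???
Fragment 4: offset=17 data="l" -> buffer=BVNznjxRhxAGGRz??l
Fragment 5: offset=4 data="dxzz" -> buffer=BVNzdxzzhxAGGRz??l
Fragment 6: offset=15 data="TK" -> buffer=BVNzdxzzhxAGGRzTKl

Answer: BVNzdxzzhxAGGRzTKl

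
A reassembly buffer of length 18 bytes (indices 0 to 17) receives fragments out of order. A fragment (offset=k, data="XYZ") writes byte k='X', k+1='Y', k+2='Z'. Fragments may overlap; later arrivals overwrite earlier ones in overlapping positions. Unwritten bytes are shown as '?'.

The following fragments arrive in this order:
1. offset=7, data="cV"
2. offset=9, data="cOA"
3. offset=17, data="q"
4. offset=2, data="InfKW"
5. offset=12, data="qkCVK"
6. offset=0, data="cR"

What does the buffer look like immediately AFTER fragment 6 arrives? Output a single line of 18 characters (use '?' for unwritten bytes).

Answer: cRInfKWcVcOAqkCVKq

Derivation:
Fragment 1: offset=7 data="cV" -> buffer=???????cV?????????
Fragment 2: offset=9 data="cOA" -> buffer=???????cVcOA??????
Fragment 3: offset=17 data="q" -> buffer=???????cVcOA?????q
Fragment 4: offset=2 data="InfKW" -> buffer=??InfKWcVcOA?????q
Fragment 5: offset=12 data="qkCVK" -> buffer=??InfKWcVcOAqkCVKq
Fragment 6: offset=0 data="cR" -> buffer=cRInfKWcVcOAqkCVKq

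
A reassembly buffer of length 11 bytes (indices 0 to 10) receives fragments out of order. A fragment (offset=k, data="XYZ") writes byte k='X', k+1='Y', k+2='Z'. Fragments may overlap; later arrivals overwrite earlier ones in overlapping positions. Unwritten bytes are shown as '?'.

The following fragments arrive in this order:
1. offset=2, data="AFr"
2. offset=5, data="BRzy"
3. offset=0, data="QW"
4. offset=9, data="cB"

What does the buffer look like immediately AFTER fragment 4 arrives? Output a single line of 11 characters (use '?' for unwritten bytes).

Answer: QWAFrBRzycB

Derivation:
Fragment 1: offset=2 data="AFr" -> buffer=??AFr??????
Fragment 2: offset=5 data="BRzy" -> buffer=??AFrBRzy??
Fragment 3: offset=0 data="QW" -> buffer=QWAFrBRzy??
Fragment 4: offset=9 data="cB" -> buffer=QWAFrBRzycB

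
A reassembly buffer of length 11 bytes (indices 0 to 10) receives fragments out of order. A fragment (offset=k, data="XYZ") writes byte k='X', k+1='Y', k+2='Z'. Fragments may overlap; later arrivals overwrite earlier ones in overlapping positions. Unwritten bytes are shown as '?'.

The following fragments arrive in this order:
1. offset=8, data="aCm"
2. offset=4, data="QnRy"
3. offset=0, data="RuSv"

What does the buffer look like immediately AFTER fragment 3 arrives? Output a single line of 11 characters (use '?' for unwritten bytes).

Answer: RuSvQnRyaCm

Derivation:
Fragment 1: offset=8 data="aCm" -> buffer=????????aCm
Fragment 2: offset=4 data="QnRy" -> buffer=????QnRyaCm
Fragment 3: offset=0 data="RuSv" -> buffer=RuSvQnRyaCm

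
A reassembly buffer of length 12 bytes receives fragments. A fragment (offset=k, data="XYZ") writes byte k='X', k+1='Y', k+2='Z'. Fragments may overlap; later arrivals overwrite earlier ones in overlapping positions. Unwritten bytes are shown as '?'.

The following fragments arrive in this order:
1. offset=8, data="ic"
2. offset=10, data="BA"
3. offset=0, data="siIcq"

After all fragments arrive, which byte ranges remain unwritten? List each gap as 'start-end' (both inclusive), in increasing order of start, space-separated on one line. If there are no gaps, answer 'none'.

Answer: 5-7

Derivation:
Fragment 1: offset=8 len=2
Fragment 2: offset=10 len=2
Fragment 3: offset=0 len=5
Gaps: 5-7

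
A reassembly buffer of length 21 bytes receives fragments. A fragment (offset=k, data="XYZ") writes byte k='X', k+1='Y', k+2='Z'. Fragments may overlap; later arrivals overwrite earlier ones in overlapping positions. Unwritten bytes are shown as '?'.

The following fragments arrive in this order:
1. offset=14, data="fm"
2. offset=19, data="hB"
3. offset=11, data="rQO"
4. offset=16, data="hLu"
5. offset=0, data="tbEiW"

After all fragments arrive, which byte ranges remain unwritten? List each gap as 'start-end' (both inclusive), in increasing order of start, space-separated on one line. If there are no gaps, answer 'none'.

Fragment 1: offset=14 len=2
Fragment 2: offset=19 len=2
Fragment 3: offset=11 len=3
Fragment 4: offset=16 len=3
Fragment 5: offset=0 len=5
Gaps: 5-10

Answer: 5-10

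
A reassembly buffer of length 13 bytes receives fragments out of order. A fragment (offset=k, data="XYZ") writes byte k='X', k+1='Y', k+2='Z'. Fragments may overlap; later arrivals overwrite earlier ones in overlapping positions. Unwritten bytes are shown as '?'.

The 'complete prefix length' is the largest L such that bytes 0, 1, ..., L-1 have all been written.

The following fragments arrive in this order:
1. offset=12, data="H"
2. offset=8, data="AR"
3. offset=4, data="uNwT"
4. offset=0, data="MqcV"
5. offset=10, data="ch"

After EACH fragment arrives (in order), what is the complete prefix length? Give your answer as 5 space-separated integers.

Answer: 0 0 0 10 13

Derivation:
Fragment 1: offset=12 data="H" -> buffer=????????????H -> prefix_len=0
Fragment 2: offset=8 data="AR" -> buffer=????????AR??H -> prefix_len=0
Fragment 3: offset=4 data="uNwT" -> buffer=????uNwTAR??H -> prefix_len=0
Fragment 4: offset=0 data="MqcV" -> buffer=MqcVuNwTAR??H -> prefix_len=10
Fragment 5: offset=10 data="ch" -> buffer=MqcVuNwTARchH -> prefix_len=13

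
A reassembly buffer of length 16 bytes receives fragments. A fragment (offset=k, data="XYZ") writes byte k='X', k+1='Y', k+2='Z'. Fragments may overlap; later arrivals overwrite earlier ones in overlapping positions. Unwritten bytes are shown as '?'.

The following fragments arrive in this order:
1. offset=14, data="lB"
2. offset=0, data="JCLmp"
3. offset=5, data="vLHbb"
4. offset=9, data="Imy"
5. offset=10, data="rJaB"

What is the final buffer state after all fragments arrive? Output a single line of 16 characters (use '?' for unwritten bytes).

Answer: JCLmpvLHbIrJaBlB

Derivation:
Fragment 1: offset=14 data="lB" -> buffer=??????????????lB
Fragment 2: offset=0 data="JCLmp" -> buffer=JCLmp?????????lB
Fragment 3: offset=5 data="vLHbb" -> buffer=JCLmpvLHbb????lB
Fragment 4: offset=9 data="Imy" -> buffer=JCLmpvLHbImy??lB
Fragment 5: offset=10 data="rJaB" -> buffer=JCLmpvLHbIrJaBlB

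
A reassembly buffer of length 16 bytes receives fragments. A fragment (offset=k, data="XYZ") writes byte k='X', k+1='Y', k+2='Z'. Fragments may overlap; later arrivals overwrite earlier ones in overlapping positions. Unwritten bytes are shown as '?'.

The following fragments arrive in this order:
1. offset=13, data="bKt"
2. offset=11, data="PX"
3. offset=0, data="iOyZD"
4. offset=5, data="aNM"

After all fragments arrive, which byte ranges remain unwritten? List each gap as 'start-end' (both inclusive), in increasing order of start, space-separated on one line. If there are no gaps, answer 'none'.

Fragment 1: offset=13 len=3
Fragment 2: offset=11 len=2
Fragment 3: offset=0 len=5
Fragment 4: offset=5 len=3
Gaps: 8-10

Answer: 8-10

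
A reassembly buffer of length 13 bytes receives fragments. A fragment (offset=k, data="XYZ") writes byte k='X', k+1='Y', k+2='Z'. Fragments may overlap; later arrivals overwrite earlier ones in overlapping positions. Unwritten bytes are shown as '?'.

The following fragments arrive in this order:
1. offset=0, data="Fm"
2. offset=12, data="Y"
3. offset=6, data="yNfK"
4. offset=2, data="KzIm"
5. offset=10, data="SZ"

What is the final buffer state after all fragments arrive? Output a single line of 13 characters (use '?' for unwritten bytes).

Answer: FmKzImyNfKSZY

Derivation:
Fragment 1: offset=0 data="Fm" -> buffer=Fm???????????
Fragment 2: offset=12 data="Y" -> buffer=Fm??????????Y
Fragment 3: offset=6 data="yNfK" -> buffer=Fm????yNfK??Y
Fragment 4: offset=2 data="KzIm" -> buffer=FmKzImyNfK??Y
Fragment 5: offset=10 data="SZ" -> buffer=FmKzImyNfKSZY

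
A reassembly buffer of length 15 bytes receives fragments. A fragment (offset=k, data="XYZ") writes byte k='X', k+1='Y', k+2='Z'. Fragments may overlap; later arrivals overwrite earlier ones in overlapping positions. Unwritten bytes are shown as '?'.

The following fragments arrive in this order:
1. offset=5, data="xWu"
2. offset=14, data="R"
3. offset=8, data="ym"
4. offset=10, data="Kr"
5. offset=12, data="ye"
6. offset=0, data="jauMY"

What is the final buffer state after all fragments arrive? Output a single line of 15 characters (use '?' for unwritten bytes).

Fragment 1: offset=5 data="xWu" -> buffer=?????xWu???????
Fragment 2: offset=14 data="R" -> buffer=?????xWu??????R
Fragment 3: offset=8 data="ym" -> buffer=?????xWuym????R
Fragment 4: offset=10 data="Kr" -> buffer=?????xWuymKr??R
Fragment 5: offset=12 data="ye" -> buffer=?????xWuymKryeR
Fragment 6: offset=0 data="jauMY" -> buffer=jauMYxWuymKryeR

Answer: jauMYxWuymKryeR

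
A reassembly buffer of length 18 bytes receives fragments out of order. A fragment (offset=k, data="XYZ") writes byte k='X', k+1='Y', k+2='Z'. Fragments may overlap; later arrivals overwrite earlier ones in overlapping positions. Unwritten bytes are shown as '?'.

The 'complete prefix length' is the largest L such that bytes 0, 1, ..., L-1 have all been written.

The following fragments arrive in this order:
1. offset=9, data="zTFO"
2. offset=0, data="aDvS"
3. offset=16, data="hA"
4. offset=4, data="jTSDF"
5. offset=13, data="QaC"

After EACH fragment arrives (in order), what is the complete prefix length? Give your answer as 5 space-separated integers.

Fragment 1: offset=9 data="zTFO" -> buffer=?????????zTFO????? -> prefix_len=0
Fragment 2: offset=0 data="aDvS" -> buffer=aDvS?????zTFO????? -> prefix_len=4
Fragment 3: offset=16 data="hA" -> buffer=aDvS?????zTFO???hA -> prefix_len=4
Fragment 4: offset=4 data="jTSDF" -> buffer=aDvSjTSDFzTFO???hA -> prefix_len=13
Fragment 5: offset=13 data="QaC" -> buffer=aDvSjTSDFzTFOQaChA -> prefix_len=18

Answer: 0 4 4 13 18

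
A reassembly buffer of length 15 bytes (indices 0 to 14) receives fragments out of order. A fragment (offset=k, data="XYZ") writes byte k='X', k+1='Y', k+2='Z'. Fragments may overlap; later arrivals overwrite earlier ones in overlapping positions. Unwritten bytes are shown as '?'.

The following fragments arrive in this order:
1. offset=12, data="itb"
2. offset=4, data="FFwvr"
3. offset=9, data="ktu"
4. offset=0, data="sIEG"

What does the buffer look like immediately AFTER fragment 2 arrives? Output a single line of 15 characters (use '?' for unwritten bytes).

Answer: ????FFwvr???itb

Derivation:
Fragment 1: offset=12 data="itb" -> buffer=????????????itb
Fragment 2: offset=4 data="FFwvr" -> buffer=????FFwvr???itb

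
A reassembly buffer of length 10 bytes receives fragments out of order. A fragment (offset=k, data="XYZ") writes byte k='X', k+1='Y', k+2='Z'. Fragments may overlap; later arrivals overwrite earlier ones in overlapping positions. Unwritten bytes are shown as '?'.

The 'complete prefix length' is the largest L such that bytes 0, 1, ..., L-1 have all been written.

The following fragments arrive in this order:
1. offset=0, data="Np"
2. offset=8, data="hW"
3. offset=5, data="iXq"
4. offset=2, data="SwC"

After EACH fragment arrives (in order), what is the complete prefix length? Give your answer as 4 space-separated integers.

Answer: 2 2 2 10

Derivation:
Fragment 1: offset=0 data="Np" -> buffer=Np???????? -> prefix_len=2
Fragment 2: offset=8 data="hW" -> buffer=Np??????hW -> prefix_len=2
Fragment 3: offset=5 data="iXq" -> buffer=Np???iXqhW -> prefix_len=2
Fragment 4: offset=2 data="SwC" -> buffer=NpSwCiXqhW -> prefix_len=10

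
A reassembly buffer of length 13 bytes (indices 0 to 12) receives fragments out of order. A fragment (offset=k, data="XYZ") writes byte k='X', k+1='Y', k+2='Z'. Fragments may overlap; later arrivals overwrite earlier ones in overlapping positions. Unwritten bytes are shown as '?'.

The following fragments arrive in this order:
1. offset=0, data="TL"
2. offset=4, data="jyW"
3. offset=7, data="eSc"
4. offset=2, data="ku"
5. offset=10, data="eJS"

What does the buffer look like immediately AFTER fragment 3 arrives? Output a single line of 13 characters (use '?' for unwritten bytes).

Fragment 1: offset=0 data="TL" -> buffer=TL???????????
Fragment 2: offset=4 data="jyW" -> buffer=TL??jyW??????
Fragment 3: offset=7 data="eSc" -> buffer=TL??jyWeSc???

Answer: TL??jyWeSc???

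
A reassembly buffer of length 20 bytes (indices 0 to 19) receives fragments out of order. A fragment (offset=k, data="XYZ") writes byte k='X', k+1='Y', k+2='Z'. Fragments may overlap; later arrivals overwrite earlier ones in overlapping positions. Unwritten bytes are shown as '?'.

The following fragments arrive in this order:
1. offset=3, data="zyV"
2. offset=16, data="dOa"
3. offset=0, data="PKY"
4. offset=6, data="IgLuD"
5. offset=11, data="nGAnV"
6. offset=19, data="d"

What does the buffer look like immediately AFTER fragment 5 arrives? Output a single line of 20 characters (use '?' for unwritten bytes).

Answer: PKYzyVIgLuDnGAnVdOa?

Derivation:
Fragment 1: offset=3 data="zyV" -> buffer=???zyV??????????????
Fragment 2: offset=16 data="dOa" -> buffer=???zyV??????????dOa?
Fragment 3: offset=0 data="PKY" -> buffer=PKYzyV??????????dOa?
Fragment 4: offset=6 data="IgLuD" -> buffer=PKYzyVIgLuD?????dOa?
Fragment 5: offset=11 data="nGAnV" -> buffer=PKYzyVIgLuDnGAnVdOa?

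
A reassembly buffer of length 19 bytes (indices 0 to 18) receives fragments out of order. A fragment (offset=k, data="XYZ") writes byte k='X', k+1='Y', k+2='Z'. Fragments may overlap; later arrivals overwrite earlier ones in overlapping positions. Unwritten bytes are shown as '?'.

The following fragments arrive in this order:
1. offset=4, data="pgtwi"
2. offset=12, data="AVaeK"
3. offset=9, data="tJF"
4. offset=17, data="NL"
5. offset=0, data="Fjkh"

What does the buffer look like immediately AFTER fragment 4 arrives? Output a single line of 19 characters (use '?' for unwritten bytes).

Answer: ????pgtwitJFAVaeKNL

Derivation:
Fragment 1: offset=4 data="pgtwi" -> buffer=????pgtwi??????????
Fragment 2: offset=12 data="AVaeK" -> buffer=????pgtwi???AVaeK??
Fragment 3: offset=9 data="tJF" -> buffer=????pgtwitJFAVaeK??
Fragment 4: offset=17 data="NL" -> buffer=????pgtwitJFAVaeKNL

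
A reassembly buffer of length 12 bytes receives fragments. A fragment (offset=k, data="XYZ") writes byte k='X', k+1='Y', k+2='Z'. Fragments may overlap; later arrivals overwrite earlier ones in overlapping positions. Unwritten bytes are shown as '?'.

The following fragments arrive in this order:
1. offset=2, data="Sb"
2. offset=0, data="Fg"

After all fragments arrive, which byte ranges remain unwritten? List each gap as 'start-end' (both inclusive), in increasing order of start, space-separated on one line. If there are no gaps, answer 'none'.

Answer: 4-11

Derivation:
Fragment 1: offset=2 len=2
Fragment 2: offset=0 len=2
Gaps: 4-11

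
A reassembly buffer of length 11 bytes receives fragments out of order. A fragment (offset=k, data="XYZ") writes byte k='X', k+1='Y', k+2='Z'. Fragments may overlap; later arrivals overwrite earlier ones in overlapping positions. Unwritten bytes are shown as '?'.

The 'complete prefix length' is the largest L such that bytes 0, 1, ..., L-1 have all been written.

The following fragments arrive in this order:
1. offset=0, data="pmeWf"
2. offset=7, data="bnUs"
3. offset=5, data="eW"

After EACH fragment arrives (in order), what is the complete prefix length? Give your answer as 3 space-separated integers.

Fragment 1: offset=0 data="pmeWf" -> buffer=pmeWf?????? -> prefix_len=5
Fragment 2: offset=7 data="bnUs" -> buffer=pmeWf??bnUs -> prefix_len=5
Fragment 3: offset=5 data="eW" -> buffer=pmeWfeWbnUs -> prefix_len=11

Answer: 5 5 11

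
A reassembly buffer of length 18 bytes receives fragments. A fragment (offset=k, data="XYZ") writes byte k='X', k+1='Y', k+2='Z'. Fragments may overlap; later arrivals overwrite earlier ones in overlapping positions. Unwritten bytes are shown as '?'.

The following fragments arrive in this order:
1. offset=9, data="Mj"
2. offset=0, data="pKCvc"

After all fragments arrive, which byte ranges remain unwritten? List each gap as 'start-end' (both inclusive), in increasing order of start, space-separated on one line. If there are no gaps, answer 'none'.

Answer: 5-8 11-17

Derivation:
Fragment 1: offset=9 len=2
Fragment 2: offset=0 len=5
Gaps: 5-8 11-17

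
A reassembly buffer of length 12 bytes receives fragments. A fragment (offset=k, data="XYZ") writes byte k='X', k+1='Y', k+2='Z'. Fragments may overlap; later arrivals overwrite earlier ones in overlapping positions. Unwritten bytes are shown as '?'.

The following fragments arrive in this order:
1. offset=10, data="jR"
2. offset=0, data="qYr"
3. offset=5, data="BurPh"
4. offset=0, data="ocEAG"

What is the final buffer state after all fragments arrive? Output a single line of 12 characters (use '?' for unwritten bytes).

Answer: ocEAGBurPhjR

Derivation:
Fragment 1: offset=10 data="jR" -> buffer=??????????jR
Fragment 2: offset=0 data="qYr" -> buffer=qYr???????jR
Fragment 3: offset=5 data="BurPh" -> buffer=qYr??BurPhjR
Fragment 4: offset=0 data="ocEAG" -> buffer=ocEAGBurPhjR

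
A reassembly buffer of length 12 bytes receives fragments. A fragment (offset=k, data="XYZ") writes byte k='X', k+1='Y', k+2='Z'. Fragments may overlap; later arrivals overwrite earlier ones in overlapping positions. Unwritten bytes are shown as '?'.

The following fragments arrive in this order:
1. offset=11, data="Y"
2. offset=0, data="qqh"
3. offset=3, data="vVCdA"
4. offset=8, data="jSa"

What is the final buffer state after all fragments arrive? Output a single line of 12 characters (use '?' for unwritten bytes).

Fragment 1: offset=11 data="Y" -> buffer=???????????Y
Fragment 2: offset=0 data="qqh" -> buffer=qqh????????Y
Fragment 3: offset=3 data="vVCdA" -> buffer=qqhvVCdA???Y
Fragment 4: offset=8 data="jSa" -> buffer=qqhvVCdAjSaY

Answer: qqhvVCdAjSaY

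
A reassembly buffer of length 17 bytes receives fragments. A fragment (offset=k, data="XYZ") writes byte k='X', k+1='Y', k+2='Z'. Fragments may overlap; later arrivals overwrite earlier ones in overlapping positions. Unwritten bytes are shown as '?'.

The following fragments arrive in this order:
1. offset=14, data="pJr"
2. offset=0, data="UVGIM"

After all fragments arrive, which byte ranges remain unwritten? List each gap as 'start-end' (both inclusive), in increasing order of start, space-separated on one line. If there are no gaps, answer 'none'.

Answer: 5-13

Derivation:
Fragment 1: offset=14 len=3
Fragment 2: offset=0 len=5
Gaps: 5-13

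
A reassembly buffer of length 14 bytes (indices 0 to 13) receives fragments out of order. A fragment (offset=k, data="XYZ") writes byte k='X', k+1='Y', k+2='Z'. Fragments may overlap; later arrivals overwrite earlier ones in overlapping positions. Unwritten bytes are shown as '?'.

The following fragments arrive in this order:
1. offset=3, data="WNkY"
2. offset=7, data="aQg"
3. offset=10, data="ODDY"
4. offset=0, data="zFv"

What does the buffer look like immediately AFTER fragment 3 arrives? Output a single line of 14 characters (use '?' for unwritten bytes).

Answer: ???WNkYaQgODDY

Derivation:
Fragment 1: offset=3 data="WNkY" -> buffer=???WNkY???????
Fragment 2: offset=7 data="aQg" -> buffer=???WNkYaQg????
Fragment 3: offset=10 data="ODDY" -> buffer=???WNkYaQgODDY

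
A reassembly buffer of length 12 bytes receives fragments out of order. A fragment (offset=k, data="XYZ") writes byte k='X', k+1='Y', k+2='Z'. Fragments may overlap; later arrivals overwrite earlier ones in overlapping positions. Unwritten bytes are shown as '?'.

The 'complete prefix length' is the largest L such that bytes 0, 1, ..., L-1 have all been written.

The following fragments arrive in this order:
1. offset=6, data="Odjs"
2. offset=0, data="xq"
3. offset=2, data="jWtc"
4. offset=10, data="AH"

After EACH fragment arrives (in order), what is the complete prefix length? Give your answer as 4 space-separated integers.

Fragment 1: offset=6 data="Odjs" -> buffer=??????Odjs?? -> prefix_len=0
Fragment 2: offset=0 data="xq" -> buffer=xq????Odjs?? -> prefix_len=2
Fragment 3: offset=2 data="jWtc" -> buffer=xqjWtcOdjs?? -> prefix_len=10
Fragment 4: offset=10 data="AH" -> buffer=xqjWtcOdjsAH -> prefix_len=12

Answer: 0 2 10 12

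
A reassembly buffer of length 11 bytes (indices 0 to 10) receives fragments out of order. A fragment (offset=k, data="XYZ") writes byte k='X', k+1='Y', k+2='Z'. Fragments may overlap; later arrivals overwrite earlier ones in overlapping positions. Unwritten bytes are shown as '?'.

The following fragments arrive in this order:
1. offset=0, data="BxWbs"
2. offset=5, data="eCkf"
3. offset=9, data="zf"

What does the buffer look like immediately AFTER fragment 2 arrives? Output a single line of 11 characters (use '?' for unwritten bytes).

Answer: BxWbseCkf??

Derivation:
Fragment 1: offset=0 data="BxWbs" -> buffer=BxWbs??????
Fragment 2: offset=5 data="eCkf" -> buffer=BxWbseCkf??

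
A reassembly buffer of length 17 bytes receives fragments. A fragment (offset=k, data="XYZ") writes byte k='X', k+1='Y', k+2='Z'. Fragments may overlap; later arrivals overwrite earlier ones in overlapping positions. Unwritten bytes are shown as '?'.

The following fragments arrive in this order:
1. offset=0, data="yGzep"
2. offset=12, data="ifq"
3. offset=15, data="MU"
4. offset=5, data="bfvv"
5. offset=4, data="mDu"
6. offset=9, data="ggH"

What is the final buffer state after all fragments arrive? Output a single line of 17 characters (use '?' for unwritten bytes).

Fragment 1: offset=0 data="yGzep" -> buffer=yGzep????????????
Fragment 2: offset=12 data="ifq" -> buffer=yGzep???????ifq??
Fragment 3: offset=15 data="MU" -> buffer=yGzep???????ifqMU
Fragment 4: offset=5 data="bfvv" -> buffer=yGzepbfvv???ifqMU
Fragment 5: offset=4 data="mDu" -> buffer=yGzemDuvv???ifqMU
Fragment 6: offset=9 data="ggH" -> buffer=yGzemDuvvggHifqMU

Answer: yGzemDuvvggHifqMU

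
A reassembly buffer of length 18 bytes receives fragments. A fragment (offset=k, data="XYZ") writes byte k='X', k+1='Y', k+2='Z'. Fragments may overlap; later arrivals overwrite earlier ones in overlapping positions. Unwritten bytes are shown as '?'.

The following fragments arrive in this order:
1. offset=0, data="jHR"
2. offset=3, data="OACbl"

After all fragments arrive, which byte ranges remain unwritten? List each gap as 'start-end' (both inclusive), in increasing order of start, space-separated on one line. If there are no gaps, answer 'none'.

Answer: 8-17

Derivation:
Fragment 1: offset=0 len=3
Fragment 2: offset=3 len=5
Gaps: 8-17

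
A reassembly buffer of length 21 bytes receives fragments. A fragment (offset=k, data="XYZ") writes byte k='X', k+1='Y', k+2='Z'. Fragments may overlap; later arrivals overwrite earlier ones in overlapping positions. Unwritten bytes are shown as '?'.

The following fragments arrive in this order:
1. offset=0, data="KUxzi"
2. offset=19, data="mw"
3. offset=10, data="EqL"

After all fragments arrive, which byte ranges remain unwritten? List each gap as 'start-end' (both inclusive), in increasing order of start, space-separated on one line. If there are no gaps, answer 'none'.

Answer: 5-9 13-18

Derivation:
Fragment 1: offset=0 len=5
Fragment 2: offset=19 len=2
Fragment 3: offset=10 len=3
Gaps: 5-9 13-18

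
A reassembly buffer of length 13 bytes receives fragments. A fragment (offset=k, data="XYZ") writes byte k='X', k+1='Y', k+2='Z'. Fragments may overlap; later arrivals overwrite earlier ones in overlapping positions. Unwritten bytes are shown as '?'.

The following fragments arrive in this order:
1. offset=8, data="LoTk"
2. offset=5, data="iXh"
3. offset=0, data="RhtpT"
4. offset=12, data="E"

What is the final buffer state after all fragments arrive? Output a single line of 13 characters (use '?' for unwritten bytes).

Fragment 1: offset=8 data="LoTk" -> buffer=????????LoTk?
Fragment 2: offset=5 data="iXh" -> buffer=?????iXhLoTk?
Fragment 3: offset=0 data="RhtpT" -> buffer=RhtpTiXhLoTk?
Fragment 4: offset=12 data="E" -> buffer=RhtpTiXhLoTkE

Answer: RhtpTiXhLoTkE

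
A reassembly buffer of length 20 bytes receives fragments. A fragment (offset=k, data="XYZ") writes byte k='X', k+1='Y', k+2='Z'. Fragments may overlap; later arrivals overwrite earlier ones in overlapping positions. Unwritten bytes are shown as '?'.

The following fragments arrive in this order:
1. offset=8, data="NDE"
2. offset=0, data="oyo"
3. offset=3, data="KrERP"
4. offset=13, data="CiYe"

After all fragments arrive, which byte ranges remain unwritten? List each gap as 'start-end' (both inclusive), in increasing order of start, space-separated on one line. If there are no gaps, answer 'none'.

Answer: 11-12 17-19

Derivation:
Fragment 1: offset=8 len=3
Fragment 2: offset=0 len=3
Fragment 3: offset=3 len=5
Fragment 4: offset=13 len=4
Gaps: 11-12 17-19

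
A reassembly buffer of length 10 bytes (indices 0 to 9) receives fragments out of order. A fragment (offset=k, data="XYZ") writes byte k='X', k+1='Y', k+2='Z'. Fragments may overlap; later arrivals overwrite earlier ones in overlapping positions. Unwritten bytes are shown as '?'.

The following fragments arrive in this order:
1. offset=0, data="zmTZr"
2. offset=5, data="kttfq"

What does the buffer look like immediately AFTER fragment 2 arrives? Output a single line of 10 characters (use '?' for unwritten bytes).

Fragment 1: offset=0 data="zmTZr" -> buffer=zmTZr?????
Fragment 2: offset=5 data="kttfq" -> buffer=zmTZrkttfq

Answer: zmTZrkttfq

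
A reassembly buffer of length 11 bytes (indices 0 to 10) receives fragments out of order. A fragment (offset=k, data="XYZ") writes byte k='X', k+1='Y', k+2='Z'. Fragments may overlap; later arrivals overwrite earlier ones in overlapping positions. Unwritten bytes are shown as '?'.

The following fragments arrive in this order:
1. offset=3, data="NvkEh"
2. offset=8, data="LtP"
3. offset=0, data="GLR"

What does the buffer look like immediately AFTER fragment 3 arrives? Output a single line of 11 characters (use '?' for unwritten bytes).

Fragment 1: offset=3 data="NvkEh" -> buffer=???NvkEh???
Fragment 2: offset=8 data="LtP" -> buffer=???NvkEhLtP
Fragment 3: offset=0 data="GLR" -> buffer=GLRNvkEhLtP

Answer: GLRNvkEhLtP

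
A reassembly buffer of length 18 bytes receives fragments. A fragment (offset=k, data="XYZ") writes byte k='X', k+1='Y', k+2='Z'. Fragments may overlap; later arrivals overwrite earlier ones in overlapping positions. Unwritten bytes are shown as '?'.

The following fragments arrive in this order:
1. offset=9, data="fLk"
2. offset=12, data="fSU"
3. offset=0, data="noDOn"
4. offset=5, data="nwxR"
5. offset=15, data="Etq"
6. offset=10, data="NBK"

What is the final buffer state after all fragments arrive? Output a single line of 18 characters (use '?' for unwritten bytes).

Fragment 1: offset=9 data="fLk" -> buffer=?????????fLk??????
Fragment 2: offset=12 data="fSU" -> buffer=?????????fLkfSU???
Fragment 3: offset=0 data="noDOn" -> buffer=noDOn????fLkfSU???
Fragment 4: offset=5 data="nwxR" -> buffer=noDOnnwxRfLkfSU???
Fragment 5: offset=15 data="Etq" -> buffer=noDOnnwxRfLkfSUEtq
Fragment 6: offset=10 data="NBK" -> buffer=noDOnnwxRfNBKSUEtq

Answer: noDOnnwxRfNBKSUEtq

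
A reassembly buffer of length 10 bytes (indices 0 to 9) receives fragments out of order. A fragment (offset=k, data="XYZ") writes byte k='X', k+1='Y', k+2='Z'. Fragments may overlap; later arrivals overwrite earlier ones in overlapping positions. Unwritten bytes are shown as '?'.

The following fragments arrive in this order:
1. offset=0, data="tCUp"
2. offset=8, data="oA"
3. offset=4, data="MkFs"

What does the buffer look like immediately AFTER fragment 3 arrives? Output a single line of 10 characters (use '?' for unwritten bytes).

Fragment 1: offset=0 data="tCUp" -> buffer=tCUp??????
Fragment 2: offset=8 data="oA" -> buffer=tCUp????oA
Fragment 3: offset=4 data="MkFs" -> buffer=tCUpMkFsoA

Answer: tCUpMkFsoA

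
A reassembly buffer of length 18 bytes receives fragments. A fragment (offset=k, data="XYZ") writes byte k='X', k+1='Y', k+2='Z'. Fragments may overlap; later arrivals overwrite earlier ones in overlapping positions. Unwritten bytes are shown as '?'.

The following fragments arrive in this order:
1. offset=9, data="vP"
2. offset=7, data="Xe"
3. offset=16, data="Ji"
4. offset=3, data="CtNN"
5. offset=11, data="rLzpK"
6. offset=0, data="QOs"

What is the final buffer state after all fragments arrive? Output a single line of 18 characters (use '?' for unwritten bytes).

Fragment 1: offset=9 data="vP" -> buffer=?????????vP???????
Fragment 2: offset=7 data="Xe" -> buffer=???????XevP???????
Fragment 3: offset=16 data="Ji" -> buffer=???????XevP?????Ji
Fragment 4: offset=3 data="CtNN" -> buffer=???CtNNXevP?????Ji
Fragment 5: offset=11 data="rLzpK" -> buffer=???CtNNXevPrLzpKJi
Fragment 6: offset=0 data="QOs" -> buffer=QOsCtNNXevPrLzpKJi

Answer: QOsCtNNXevPrLzpKJi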